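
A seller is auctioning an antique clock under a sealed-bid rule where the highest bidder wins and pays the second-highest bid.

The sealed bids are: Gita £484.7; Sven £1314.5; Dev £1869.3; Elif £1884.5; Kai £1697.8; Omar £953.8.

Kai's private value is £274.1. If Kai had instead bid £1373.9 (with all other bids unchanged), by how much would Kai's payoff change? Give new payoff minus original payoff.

The highest bid among the other bidders is £1884.5; Kai's bid doesn't change that.
Original bid £1697.8: Kai is not highest (top rival bid is £1884.5); payoff £0.
Alternative bid £1373.9: Kai is not highest (top rival bid is £1884.5); payoff £0.
Change in payoff = £0 − (£0) = £0.

£0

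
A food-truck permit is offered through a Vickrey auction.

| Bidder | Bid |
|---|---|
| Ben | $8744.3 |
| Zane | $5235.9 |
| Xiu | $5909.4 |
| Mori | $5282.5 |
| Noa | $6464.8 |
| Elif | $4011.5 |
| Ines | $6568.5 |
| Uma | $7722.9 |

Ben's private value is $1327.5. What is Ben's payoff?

Highest bid: Ben at $8744.3, so Ben wins.
Second-highest bid: Uma at $7722.9 — that is the price the winner pays.
Ben's payoff = value − price = $1327.5 − $7722.9 = −$6395.4.

−$6395.4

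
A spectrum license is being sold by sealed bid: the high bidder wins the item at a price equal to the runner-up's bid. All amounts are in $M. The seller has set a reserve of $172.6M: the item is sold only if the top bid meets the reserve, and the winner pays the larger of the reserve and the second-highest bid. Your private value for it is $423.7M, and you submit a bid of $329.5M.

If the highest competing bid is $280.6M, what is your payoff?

Your bid $329.5M is the highest and exceeds the reserve.
Price = max(second-highest bid, reserve) = max($280.6M, $172.6M) = $280.6M.
Payoff = $423.7M − $280.6M = $143.1M.

$143.1M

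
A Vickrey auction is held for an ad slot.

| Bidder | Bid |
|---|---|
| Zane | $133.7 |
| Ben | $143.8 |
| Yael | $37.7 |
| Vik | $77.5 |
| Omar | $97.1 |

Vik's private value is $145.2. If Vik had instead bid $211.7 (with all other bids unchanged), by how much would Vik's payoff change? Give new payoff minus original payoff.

The highest bid among the other bidders is $143.8; Vik's bid doesn't change that.
Original bid $77.5: Vik is not highest (top rival bid is $143.8); payoff $0.
Alternative bid $211.7: Vik is highest, pays the top rival bid $143.8; payoff $145.2 − $143.8 = $1.4.
Change in payoff = $1.4 − ($0) = $1.4.

$1.4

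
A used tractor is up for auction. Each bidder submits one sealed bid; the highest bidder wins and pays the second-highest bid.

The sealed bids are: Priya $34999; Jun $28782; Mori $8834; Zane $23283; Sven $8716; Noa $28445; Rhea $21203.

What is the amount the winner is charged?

Highest bid: Priya at $34999, so Priya wins.
Second-highest bid: Jun at $28782 — that is the price the winner pays.

$28782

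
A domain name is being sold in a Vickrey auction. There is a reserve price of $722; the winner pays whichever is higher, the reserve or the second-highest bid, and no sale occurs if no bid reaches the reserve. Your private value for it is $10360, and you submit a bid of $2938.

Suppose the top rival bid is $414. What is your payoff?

Your bid $2938 is the highest and exceeds the reserve.
Price = max(second-highest bid, reserve) = max($414, $722) = $722.
Payoff = $10360 − $722 = $9638.

$9638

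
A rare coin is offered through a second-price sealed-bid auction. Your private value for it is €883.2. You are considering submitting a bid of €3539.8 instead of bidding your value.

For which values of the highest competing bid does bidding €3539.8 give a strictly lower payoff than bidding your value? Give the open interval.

If the competing bid is below €883.2, both bids win at the same price — no difference.
If it is above €3539.8, both bids lose — no difference.
If it lies strictly between €883.2 and €3539.8, bidding your value loses (payoff 0) while bidding €3539.8 wins at a price above your value (payoff negative).
So the deviation strictly hurts on the open interval (€883.2, €3539.8).
Truthful bidding weakly dominates here: raising your bid can only win items priced above your value, and lowering it can only forfeit items priced below.

(€883.2, €3539.8)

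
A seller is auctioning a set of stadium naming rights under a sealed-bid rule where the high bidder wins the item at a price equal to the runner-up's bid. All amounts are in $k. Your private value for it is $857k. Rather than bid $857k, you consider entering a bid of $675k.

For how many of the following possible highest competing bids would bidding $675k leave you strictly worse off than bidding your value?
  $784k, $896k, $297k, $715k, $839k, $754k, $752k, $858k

5

The deviation hurts exactly when the highest competing bid lies strictly between $675k and $857k — underbidding then forfeits a profitable win.
$784k: inside the interval → strictly worse (loss $73k).
$896k: above both → same outcome either way.
$297k: below both → same outcome either way.
$715k: inside the interval → strictly worse (loss $142k).
$839k: inside the interval → strictly worse (loss $18k).
$754k: inside the interval → strictly worse (loss $103k).
$752k: inside the interval → strictly worse (loss $105k).
$858k: above both → same outcome either way.
Count: 5.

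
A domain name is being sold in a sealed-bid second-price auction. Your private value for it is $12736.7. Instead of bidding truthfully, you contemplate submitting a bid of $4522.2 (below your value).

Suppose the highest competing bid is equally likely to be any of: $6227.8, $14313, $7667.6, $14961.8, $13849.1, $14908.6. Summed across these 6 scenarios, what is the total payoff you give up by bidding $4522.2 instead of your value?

$11578

The deviation costs you only when the competing bid falls strictly between $4522.2 and $12736.7; elsewhere both bids give the same outcome.
$6227.8: truthful payoff $6508.9, deviation payoff $0 → loss $6508.9.
$14313: outcomes coincide → loss $0.
$7667.6: truthful payoff $5069.1, deviation payoff $0 → loss $5069.1.
$14961.8: outcomes coincide → loss $0.
$13849.1: outcomes coincide → loss $0.
$14908.6: outcomes coincide → loss $0.
Total loss = $6508.9 + $5069.1 = $11578.
Because the price is fixed by the runner-up's bid, deviating from your value can only change a good outcome into a bad one — never the reverse.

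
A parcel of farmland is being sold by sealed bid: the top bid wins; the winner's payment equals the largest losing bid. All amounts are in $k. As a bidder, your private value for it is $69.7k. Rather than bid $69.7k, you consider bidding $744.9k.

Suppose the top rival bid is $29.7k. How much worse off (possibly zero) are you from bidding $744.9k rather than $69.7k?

$0k

Bidding your value $69.7k: you win (since $69.7k > $29.7k) and pay $29.7k. Payoff $40k.
Bidding $744.9k: you win and pay $29.7k. Payoff $69.7k − $29.7k = $40k.
Difference = $40k − $40k = $0k; both bids lead to the same outcome because the competing bid is below both your value and your alternative bid.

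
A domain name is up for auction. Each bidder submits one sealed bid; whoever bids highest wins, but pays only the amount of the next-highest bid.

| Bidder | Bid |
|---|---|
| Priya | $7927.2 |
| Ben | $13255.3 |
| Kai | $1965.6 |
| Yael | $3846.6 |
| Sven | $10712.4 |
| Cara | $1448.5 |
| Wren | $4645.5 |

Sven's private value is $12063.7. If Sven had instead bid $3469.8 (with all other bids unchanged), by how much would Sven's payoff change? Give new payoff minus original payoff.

The highest bid among the other bidders is $13255.3; Sven's bid doesn't change that.
Original bid $10712.4: Sven is not highest (top rival bid is $13255.3); payoff $0.
Alternative bid $3469.8: Sven is not highest (top rival bid is $13255.3); payoff $0.
Change in payoff = $0 − ($0) = $0.

$0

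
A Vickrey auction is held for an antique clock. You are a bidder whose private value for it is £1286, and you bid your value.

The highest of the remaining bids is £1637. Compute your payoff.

£0

Your bid £1286 is below the highest competing bid £1637, so you lose.
A losing bidder pays nothing and receives nothing: payoff = £0.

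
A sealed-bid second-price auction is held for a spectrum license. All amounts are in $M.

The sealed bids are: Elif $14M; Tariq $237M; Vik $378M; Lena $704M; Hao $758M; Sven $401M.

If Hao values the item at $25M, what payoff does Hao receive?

Highest bid: Hao at $758M, so Hao wins.
Second-highest bid: Lena at $704M — that is the price the winner pays.
Hao's payoff = value − price = $25M − $704M = −$679M.

−$679M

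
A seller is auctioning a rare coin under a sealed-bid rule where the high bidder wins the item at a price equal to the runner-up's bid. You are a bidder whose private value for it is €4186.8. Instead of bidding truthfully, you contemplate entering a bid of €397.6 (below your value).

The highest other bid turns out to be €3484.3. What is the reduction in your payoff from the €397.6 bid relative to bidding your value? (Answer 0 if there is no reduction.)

Bidding your value €4186.8: you win (since €4186.8 > €3484.3) and pay €3484.3. Payoff €702.5.
Bidding €397.6: you lose. Payoff €0.
The competing bid €3484.3 lies between your shaded bid and your value, so underbidding forfeits an item you could have won at a profitable price.
Loss from deviating = €702.5 − (€0) = €702.5.
Truthful bidding weakly dominates here: raising your bid can only win items priced above your value, and lowering it can only forfeit items priced below.

€702.5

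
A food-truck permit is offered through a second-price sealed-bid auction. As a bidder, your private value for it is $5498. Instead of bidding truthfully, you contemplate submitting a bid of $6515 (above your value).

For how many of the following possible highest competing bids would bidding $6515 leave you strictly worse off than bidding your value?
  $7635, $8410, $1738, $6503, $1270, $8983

The deviation hurts exactly when the highest competing bid lies strictly between $5498 and $6515 — overbidding then wins at a price above your value.
$7635: above both → same outcome either way.
$8410: above both → same outcome either way.
$1738: below both → same outcome either way.
$6503: inside the interval → strictly worse (loss $1005).
$1270: below both → same outcome either way.
$8983: above both → same outcome either way.
Count: 1.

1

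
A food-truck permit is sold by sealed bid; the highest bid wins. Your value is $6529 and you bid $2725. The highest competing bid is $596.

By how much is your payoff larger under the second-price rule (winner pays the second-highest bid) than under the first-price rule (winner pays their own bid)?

$2129

You have the highest bid, so you win under either rule.
Second-price: pay $596 → payoff $5933.
First-price: pay your own bid $2725 → payoff $3804.
Difference = $5933 − ($3804) = $2129.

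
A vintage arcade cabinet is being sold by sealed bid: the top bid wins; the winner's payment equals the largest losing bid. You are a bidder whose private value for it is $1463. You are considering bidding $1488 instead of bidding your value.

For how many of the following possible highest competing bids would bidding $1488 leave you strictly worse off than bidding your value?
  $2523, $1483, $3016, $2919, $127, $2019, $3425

1

The deviation hurts exactly when the highest competing bid lies strictly between $1463 and $1488 — overbidding then wins at a price above your value.
$2523: above both → same outcome either way.
$1483: inside the interval → strictly worse (loss $20).
$3016: above both → same outcome either way.
$2919: above both → same outcome either way.
$127: below both → same outcome either way.
$2019: above both → same outcome either way.
$3425: above both → same outcome either way.
Count: 1.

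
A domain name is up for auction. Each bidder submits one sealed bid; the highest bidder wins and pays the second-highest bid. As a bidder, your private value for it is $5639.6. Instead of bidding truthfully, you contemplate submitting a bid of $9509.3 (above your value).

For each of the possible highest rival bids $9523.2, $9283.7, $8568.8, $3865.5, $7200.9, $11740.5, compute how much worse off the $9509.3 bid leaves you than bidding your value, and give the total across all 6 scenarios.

$8134.6

The deviation costs you only when the competing bid falls strictly between $5639.6 and $9509.3; elsewhere both bids give the same outcome.
$9523.2: outcomes coincide → loss $0.
$9283.7: truthful payoff $0, deviation payoff −$3644.1 → loss $3644.1.
$8568.8: truthful payoff $0, deviation payoff −$2929.2 → loss $2929.2.
$3865.5: outcomes coincide → loss $0.
$7200.9: truthful payoff $0, deviation payoff −$1561.3 → loss $1561.3.
$11740.5: outcomes coincide → loss $0.
Total loss = $3644.1 + $2929.2 + $1561.3 = $8134.6.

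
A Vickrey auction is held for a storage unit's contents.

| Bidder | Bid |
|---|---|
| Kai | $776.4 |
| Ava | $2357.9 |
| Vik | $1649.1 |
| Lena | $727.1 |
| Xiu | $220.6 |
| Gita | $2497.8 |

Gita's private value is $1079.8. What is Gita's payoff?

−$1278.1

Highest bid: Gita at $2497.8, so Gita wins.
Second-highest bid: Ava at $2357.9 — that is the price the winner pays.
Gita's payoff = value − price = $1079.8 − $2357.9 = −$1278.1.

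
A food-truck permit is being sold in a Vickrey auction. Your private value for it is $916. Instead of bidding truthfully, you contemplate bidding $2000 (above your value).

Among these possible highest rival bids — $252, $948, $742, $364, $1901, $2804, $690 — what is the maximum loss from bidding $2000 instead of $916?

$252: same outcome either way → loss $0.
$948: truthful gives $0, deviation gives −$32 → loss $32.
$742: same outcome either way → loss $0.
$364: same outcome either way → loss $0.
$1901: truthful gives $0, deviation gives −$985 → loss $985.
$2804: same outcome either way → loss $0.
$690: same outcome either way → loss $0.
Maximum loss: $985.

$985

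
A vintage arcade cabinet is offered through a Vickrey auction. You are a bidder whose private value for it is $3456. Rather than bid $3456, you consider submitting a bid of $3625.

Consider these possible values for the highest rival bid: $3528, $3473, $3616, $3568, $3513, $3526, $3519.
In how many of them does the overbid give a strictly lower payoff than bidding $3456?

7

The deviation hurts exactly when the highest competing bid lies strictly between $3456 and $3625 — overbidding then wins at a price above your value.
$3528: inside the interval → strictly worse (loss $72).
$3473: inside the interval → strictly worse (loss $17).
$3616: inside the interval → strictly worse (loss $160).
$3568: inside the interval → strictly worse (loss $112).
$3513: inside the interval → strictly worse (loss $57).
$3526: inside the interval → strictly worse (loss $70).
$3519: inside the interval → strictly worse (loss $63).
Count: 7.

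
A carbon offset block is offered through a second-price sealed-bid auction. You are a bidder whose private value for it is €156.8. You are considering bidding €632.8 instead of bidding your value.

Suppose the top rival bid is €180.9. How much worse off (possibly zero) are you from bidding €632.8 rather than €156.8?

€24.1

Bidding your value €156.8: you lose (since €156.8 < €180.9). Payoff €0.
Bidding €632.8: you win and pay €180.9. Payoff €156.8 − €180.9 = −€24.1.
The competing bid €180.9 lies between your value and your inflated bid, so overbidding wins an item priced above your value.
Loss from deviating = €0 − (−€24.1) = €24.1.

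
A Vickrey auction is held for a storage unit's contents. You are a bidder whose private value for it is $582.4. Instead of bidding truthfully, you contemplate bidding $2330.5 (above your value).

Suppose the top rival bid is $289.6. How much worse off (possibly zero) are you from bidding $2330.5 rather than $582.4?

$0

Bidding your value $582.4: you win (since $582.4 > $289.6) and pay $289.6. Payoff $292.8.
Bidding $2330.5: you win and pay $289.6. Payoff $582.4 − $289.6 = $292.8.
Difference = $292.8 − $292.8 = $0; both bids lead to the same outcome because the competing bid is below both your value and your alternative bid.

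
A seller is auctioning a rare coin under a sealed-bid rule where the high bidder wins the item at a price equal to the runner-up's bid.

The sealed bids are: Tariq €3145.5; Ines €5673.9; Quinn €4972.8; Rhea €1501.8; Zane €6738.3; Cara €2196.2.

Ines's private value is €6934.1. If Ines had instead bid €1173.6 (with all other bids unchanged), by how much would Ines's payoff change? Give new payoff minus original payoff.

The highest bid among the other bidders is €6738.3; Ines's bid doesn't change that.
Original bid €5673.9: Ines is not highest (top rival bid is €6738.3); payoff €0.
Alternative bid €1173.6: Ines is not highest (top rival bid is €6738.3); payoff €0.
Change in payoff = €0 − (€0) = €0.

€0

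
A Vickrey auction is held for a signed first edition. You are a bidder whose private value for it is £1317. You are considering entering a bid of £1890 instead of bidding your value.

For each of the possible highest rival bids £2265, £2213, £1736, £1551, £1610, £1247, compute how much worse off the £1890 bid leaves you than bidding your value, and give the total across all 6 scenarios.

The deviation costs you only when the competing bid falls strictly between £1317 and £1890; elsewhere both bids give the same outcome.
£2265: outcomes coincide → loss £0.
£2213: outcomes coincide → loss £0.
£1736: truthful payoff £0, deviation payoff −£419 → loss £419.
£1551: truthful payoff £0, deviation payoff −£234 → loss £234.
£1610: truthful payoff £0, deviation payoff −£293 → loss £293.
£1247: outcomes coincide → loss £0.
Total loss = £419 + £234 + £293 = £946.

£946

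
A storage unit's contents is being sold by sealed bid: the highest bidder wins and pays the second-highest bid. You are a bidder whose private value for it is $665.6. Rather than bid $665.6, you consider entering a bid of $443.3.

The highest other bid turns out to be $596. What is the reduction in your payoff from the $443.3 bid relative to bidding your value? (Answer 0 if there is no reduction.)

Bidding your value $665.6: you win (since $665.6 > $596) and pay $596. Payoff $69.6.
Bidding $443.3: you lose. Payoff $0.
The competing bid $596 lies between your shaded bid and your value, so underbidding forfeits an item you could have won at a profitable price.
Loss from deviating = $69.6 − ($0) = $69.6.

$69.6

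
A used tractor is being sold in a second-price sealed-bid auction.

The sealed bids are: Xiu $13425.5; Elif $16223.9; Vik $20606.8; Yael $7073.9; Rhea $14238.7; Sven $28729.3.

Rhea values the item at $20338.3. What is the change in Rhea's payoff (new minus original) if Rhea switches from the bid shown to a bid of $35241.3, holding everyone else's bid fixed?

The highest bid among the other bidders is $28729.3; Rhea's bid doesn't change that.
Original bid $14238.7: Rhea is not highest (top rival bid is $28729.3); payoff $0.
Alternative bid $35241.3: Rhea is highest, pays the top rival bid $28729.3; payoff $20338.3 − $28729.3 = −$8391.
Change in payoff = −$8391 − ($0) = −$8391.

−$8391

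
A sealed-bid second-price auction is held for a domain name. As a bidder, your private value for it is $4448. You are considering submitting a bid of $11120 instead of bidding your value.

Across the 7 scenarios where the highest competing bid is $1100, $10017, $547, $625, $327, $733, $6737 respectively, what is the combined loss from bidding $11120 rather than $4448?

The deviation costs you only when the competing bid falls strictly between $4448 and $11120; elsewhere both bids give the same outcome.
$1100: outcomes coincide → loss $0.
$10017: truthful payoff $0, deviation payoff −$5569 → loss $5569.
$547: outcomes coincide → loss $0.
$625: outcomes coincide → loss $0.
$327: outcomes coincide → loss $0.
$733: outcomes coincide → loss $0.
$6737: truthful payoff $0, deviation payoff −$2289 → loss $2289.
Total loss = $5569 + $2289 = $7858.

$7858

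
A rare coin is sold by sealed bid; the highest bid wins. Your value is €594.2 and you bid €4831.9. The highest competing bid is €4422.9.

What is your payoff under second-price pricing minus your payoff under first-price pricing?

You have the highest bid, so you win under either rule.
Second-price: pay €4422.9 → payoff −€3828.7.
First-price: pay your own bid €4831.9 → payoff −€4237.7.
Difference = −€3828.7 − (−€4237.7) = €409.

€409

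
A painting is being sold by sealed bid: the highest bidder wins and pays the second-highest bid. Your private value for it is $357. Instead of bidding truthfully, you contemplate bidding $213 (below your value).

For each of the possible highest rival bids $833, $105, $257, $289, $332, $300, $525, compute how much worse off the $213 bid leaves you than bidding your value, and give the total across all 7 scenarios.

The deviation costs you only when the competing bid falls strictly between $213 and $357; elsewhere both bids give the same outcome.
$833: outcomes coincide → loss $0.
$105: outcomes coincide → loss $0.
$257: truthful payoff $100, deviation payoff $0 → loss $100.
$289: truthful payoff $68, deviation payoff $0 → loss $68.
$332: truthful payoff $25, deviation payoff $0 → loss $25.
$300: truthful payoff $57, deviation payoff $0 → loss $57.
$525: outcomes coincide → loss $0.
Total loss = $100 + $68 + $25 + $57 = $250.

$250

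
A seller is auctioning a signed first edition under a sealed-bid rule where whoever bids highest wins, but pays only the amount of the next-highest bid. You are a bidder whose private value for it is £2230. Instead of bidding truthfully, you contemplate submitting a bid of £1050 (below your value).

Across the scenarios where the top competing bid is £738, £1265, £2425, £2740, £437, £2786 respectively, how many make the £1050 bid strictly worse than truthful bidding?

The deviation hurts exactly when the highest competing bid lies strictly between £1050 and £2230 — underbidding then forfeits a profitable win.
£738: below both → same outcome either way.
£1265: inside the interval → strictly worse (loss £965).
£2425: above both → same outcome either way.
£2740: above both → same outcome either way.
£437: below both → same outcome either way.
£2786: above both → same outcome either way.
Count: 1.

1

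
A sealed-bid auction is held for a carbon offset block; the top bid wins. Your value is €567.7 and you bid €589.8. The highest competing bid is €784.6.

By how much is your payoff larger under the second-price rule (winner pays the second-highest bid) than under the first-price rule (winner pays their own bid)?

€0

Your bid €589.8 is below €784.6, so you lose under either rule.
Payoff is €0 in both cases; difference = €0.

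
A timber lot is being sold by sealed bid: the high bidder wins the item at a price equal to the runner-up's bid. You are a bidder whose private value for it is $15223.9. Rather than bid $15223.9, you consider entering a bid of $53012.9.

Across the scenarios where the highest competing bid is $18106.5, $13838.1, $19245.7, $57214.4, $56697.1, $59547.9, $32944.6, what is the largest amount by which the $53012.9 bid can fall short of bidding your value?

$18106.5: truthful gives $0, deviation gives −$2882.6 → loss $2882.6.
$13838.1: same outcome either way → loss $0.
$19245.7: truthful gives $0, deviation gives −$4021.8 → loss $4021.8.
$57214.4: same outcome either way → loss $0.
$56697.1: same outcome either way → loss $0.
$59547.9: same outcome either way → loss $0.
$32944.6: truthful gives $0, deviation gives −$17720.7 → loss $17720.7.
Maximum loss: $17720.7.

$17720.7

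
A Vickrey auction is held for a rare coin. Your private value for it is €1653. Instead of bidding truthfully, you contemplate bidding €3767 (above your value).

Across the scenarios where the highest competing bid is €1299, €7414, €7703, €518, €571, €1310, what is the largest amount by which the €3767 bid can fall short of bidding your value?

€1299: same outcome either way → loss €0.
€7414: same outcome either way → loss €0.
€7703: same outcome either way → loss €0.
€518: same outcome either way → loss €0.
€571: same outcome either way → loss €0.
€1310: same outcome either way → loss €0.
Maximum loss: €0.

€0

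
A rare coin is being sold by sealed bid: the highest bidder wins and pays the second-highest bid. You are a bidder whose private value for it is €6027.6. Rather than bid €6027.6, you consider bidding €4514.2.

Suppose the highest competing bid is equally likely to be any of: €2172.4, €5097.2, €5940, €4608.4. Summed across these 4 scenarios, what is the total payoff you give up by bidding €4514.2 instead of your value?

€2437.2

The deviation costs you only when the competing bid falls strictly between €4514.2 and €6027.6; elsewhere both bids give the same outcome.
€2172.4: outcomes coincide → loss €0.
€5097.2: truthful payoff €930.4, deviation payoff €0 → loss €930.4.
€5940: truthful payoff €87.6, deviation payoff €0 → loss €87.6.
€4608.4: truthful payoff €1419.2, deviation payoff €0 → loss €1419.2.
Total loss = €930.4 + €87.6 + €1419.2 = €2437.2.
In a second-price auction your bid sets only whether you win, not what you pay, so bidding your true value is weakly dominant.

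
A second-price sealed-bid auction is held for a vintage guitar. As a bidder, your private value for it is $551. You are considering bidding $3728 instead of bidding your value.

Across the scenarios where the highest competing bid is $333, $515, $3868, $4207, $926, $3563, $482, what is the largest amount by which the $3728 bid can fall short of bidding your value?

$333: same outcome either way → loss $0.
$515: same outcome either way → loss $0.
$3868: same outcome either way → loss $0.
$4207: same outcome either way → loss $0.
$926: truthful gives $0, deviation gives −$375 → loss $375.
$3563: truthful gives $0, deviation gives −$3012 → loss $3012.
$482: same outcome either way → loss $0.
Maximum loss: $3012.

$3012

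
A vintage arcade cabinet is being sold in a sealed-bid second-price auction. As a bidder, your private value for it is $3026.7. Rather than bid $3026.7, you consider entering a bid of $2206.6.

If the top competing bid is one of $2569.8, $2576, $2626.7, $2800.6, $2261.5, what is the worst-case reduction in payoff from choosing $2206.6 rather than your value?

$765.2

$2569.8: truthful gives $456.9, deviation gives $0 → loss $456.9.
$2576: truthful gives $450.7, deviation gives $0 → loss $450.7.
$2626.7: truthful gives $400, deviation gives $0 → loss $400.
$2800.6: truthful gives $226.1, deviation gives $0 → loss $226.1.
$2261.5: truthful gives $765.2, deviation gives $0 → loss $765.2.
Maximum loss: $765.2.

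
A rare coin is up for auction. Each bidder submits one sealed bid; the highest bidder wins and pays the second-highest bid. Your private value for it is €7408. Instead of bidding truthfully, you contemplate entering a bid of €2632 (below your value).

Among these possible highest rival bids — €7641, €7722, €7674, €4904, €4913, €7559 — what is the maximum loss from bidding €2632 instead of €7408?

€7641: same outcome either way → loss €0.
€7722: same outcome either way → loss €0.
€7674: same outcome either way → loss €0.
€4904: truthful gives €2504, deviation gives €0 → loss €2504.
€4913: truthful gives €2495, deviation gives €0 → loss €2495.
€7559: same outcome either way → loss €0.
Maximum loss: €2504.

€2504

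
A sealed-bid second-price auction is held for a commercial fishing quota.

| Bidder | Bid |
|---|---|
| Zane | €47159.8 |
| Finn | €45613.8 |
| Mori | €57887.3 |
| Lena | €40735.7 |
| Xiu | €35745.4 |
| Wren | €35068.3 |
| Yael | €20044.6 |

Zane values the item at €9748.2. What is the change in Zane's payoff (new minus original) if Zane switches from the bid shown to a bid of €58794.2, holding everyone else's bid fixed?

The highest bid among the other bidders is €57887.3; Zane's bid doesn't change that.
Original bid €47159.8: Zane is not highest (top rival bid is €57887.3); payoff €0.
Alternative bid €58794.2: Zane is highest, pays the top rival bid €57887.3; payoff €9748.2 − €57887.3 = −€48139.1.
Change in payoff = −€48139.1 − (€0) = −€48139.1.

−€48139.1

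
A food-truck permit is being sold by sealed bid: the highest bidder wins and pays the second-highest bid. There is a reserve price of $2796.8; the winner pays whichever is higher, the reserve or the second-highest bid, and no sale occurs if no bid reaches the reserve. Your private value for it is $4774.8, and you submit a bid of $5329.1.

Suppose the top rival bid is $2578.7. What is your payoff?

$1978

Your bid $5329.1 is the highest and exceeds the reserve.
Price = max(second-highest bid, reserve) = max($2578.7, $2796.8) = $2796.8.
Payoff = $4774.8 − $2796.8 = $1978.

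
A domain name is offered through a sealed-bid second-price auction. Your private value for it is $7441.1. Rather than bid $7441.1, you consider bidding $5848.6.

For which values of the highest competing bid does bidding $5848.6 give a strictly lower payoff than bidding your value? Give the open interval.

If the competing bid is below $5848.6, both bids win at the same price — no difference.
If it is above $7441.1, both bids lose — no difference.
If it lies strictly between $5848.6 and $7441.1, bidding your value wins at a price below your value (positive payoff) while bidding $5848.6 loses (payoff 0).
So the deviation strictly hurts on the open interval ($5848.6, $7441.1).

($5848.6, $7441.1)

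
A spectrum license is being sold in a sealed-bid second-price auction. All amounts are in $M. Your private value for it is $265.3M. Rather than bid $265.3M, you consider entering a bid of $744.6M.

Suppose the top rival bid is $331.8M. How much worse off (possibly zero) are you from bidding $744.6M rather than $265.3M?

$66.5M

Bidding your value $265.3M: you lose (since $265.3M < $331.8M). Payoff $0M.
Bidding $744.6M: you win and pay $331.8M. Payoff $265.3M − $331.8M = −$66.5M.
The competing bid $331.8M lies between your value and your inflated bid, so overbidding wins an item priced above your value.
Loss from deviating = $0M − (−$66.5M) = $66.5M.
Truthful bidding weakly dominates here: raising your bid can only win items priced above your value, and lowering it can only forfeit items priced below.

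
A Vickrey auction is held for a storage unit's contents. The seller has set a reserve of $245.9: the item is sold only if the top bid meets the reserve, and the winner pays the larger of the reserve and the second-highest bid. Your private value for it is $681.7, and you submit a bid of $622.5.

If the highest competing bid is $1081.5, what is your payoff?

$0

Your bid $622.5 is below the highest competing bid $1081.5, so you lose. Payoff $0.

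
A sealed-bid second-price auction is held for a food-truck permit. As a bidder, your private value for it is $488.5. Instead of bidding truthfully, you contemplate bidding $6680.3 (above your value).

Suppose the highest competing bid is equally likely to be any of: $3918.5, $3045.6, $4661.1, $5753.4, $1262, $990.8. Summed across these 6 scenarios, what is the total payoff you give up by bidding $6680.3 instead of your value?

The deviation costs you only when the competing bid falls strictly between $488.5 and $6680.3; elsewhere both bids give the same outcome.
$3918.5: truthful payoff $0, deviation payoff −$3430 → loss $3430.
$3045.6: truthful payoff $0, deviation payoff −$2557.1 → loss $2557.1.
$4661.1: truthful payoff $0, deviation payoff −$4172.6 → loss $4172.6.
$5753.4: truthful payoff $0, deviation payoff −$5264.9 → loss $5264.9.
$1262: truthful payoff $0, deviation payoff −$773.5 → loss $773.5.
$990.8: truthful payoff $0, deviation payoff −$502.3 → loss $502.3.
Total loss = $3430 + $2557.1 + $4172.6 + $5264.9 + $773.5 + $502.3 = $16700.4.
In a second-price auction your bid sets only whether you win, not what you pay, so bidding your true value is weakly dominant.

$16700.4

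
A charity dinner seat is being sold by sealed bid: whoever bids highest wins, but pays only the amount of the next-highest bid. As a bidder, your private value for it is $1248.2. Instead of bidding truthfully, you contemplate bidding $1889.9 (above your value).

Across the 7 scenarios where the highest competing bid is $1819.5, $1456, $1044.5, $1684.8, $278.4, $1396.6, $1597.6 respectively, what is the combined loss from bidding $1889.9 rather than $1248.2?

The deviation costs you only when the competing bid falls strictly between $1248.2 and $1889.9; elsewhere both bids give the same outcome.
$1819.5: truthful payoff $0, deviation payoff −$571.3 → loss $571.3.
$1456: truthful payoff $0, deviation payoff −$207.8 → loss $207.8.
$1044.5: outcomes coincide → loss $0.
$1684.8: truthful payoff $0, deviation payoff −$436.6 → loss $436.6.
$278.4: outcomes coincide → loss $0.
$1396.6: truthful payoff $0, deviation payoff −$148.4 → loss $148.4.
$1597.6: truthful payoff $0, deviation payoff −$349.4 → loss $349.4.
Total loss = $571.3 + $207.8 + $436.6 + $148.4 + $349.4 = $1713.5.

$1713.5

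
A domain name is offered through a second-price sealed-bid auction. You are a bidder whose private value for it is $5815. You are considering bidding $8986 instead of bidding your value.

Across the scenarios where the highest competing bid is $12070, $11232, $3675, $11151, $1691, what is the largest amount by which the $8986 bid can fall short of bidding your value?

$0

$12070: same outcome either way → loss $0.
$11232: same outcome either way → loss $0.
$3675: same outcome either way → loss $0.
$11151: same outcome either way → loss $0.
$1691: same outcome either way → loss $0.
Maximum loss: $0.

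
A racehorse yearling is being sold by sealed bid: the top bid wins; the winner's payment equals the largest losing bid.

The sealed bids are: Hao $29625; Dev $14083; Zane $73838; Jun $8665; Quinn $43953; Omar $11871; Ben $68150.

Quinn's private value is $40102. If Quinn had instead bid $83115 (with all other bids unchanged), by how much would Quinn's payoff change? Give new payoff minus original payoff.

−$33736

The highest bid among the other bidders is $73838; Quinn's bid doesn't change that.
Original bid $43953: Quinn is not highest (top rival bid is $73838); payoff $0.
Alternative bid $83115: Quinn is highest, pays the top rival bid $73838; payoff $40102 − $73838 = −$33736.
Change in payoff = −$33736 − ($0) = −$33736.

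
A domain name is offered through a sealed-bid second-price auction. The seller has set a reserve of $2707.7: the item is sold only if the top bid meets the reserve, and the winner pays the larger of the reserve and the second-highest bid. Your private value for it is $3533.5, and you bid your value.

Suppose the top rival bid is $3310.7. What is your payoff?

$222.8

Your bid $3533.5 is the highest and exceeds the reserve.
Price = max(second-highest bid, reserve) = max($3310.7, $2707.7) = $3310.7.
Payoff = $3533.5 − $3310.7 = $222.8.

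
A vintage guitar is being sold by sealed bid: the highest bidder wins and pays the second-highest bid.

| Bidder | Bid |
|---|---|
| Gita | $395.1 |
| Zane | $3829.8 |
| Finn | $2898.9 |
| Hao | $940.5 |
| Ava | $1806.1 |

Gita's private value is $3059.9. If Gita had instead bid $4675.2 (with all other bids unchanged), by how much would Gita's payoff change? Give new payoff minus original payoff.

−$769.9

The highest bid among the other bidders is $3829.8; Gita's bid doesn't change that.
Original bid $395.1: Gita is not highest (top rival bid is $3829.8); payoff $0.
Alternative bid $4675.2: Gita is highest, pays the top rival bid $3829.8; payoff $3059.9 − $3829.8 = −$769.9.
Change in payoff = −$769.9 − ($0) = −$769.9.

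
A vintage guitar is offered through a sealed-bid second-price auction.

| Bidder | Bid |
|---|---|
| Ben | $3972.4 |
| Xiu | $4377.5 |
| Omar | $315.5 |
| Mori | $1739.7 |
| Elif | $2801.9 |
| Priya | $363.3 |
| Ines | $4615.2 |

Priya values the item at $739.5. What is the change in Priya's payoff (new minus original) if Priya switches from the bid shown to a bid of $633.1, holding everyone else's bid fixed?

$0

The highest bid among the other bidders is $4615.2; Priya's bid doesn't change that.
Original bid $363.3: Priya is not highest (top rival bid is $4615.2); payoff $0.
Alternative bid $633.1: Priya is not highest (top rival bid is $4615.2); payoff $0.
Change in payoff = $0 − ($0) = $0.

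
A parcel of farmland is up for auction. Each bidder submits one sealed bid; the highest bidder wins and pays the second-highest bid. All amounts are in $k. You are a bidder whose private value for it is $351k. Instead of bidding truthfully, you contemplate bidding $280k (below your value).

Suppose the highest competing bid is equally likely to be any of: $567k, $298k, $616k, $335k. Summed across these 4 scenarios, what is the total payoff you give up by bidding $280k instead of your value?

The deviation costs you only when the competing bid falls strictly between $280k and $351k; elsewhere both bids give the same outcome.
$567k: outcomes coincide → loss $0k.
$298k: truthful payoff $53k, deviation payoff $0k → loss $53k.
$616k: outcomes coincide → loss $0k.
$335k: truthful payoff $16k, deviation payoff $0k → loss $16k.
Total loss = $53k + $16k = $69k.
Truthful bidding weakly dominates here: raising your bid can only win items priced above your value, and lowering it can only forfeit items priced below.

$69k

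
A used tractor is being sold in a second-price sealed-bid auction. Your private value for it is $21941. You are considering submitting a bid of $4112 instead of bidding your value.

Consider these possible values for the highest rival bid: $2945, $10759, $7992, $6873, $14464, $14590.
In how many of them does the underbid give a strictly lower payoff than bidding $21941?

5

The deviation hurts exactly when the highest competing bid lies strictly between $4112 and $21941 — underbidding then forfeits a profitable win.
$2945: below both → same outcome either way.
$10759: inside the interval → strictly worse (loss $11182).
$7992: inside the interval → strictly worse (loss $13949).
$6873: inside the interval → strictly worse (loss $15068).
$14464: inside the interval → strictly worse (loss $7477).
$14590: inside the interval → strictly worse (loss $7351).
Count: 5.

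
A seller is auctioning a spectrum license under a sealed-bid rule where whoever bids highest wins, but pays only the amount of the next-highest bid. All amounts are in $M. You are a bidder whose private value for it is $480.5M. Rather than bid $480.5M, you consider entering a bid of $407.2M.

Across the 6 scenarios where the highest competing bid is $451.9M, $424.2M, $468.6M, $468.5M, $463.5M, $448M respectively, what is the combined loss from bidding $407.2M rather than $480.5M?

$158.3M

The deviation costs you only when the competing bid falls strictly between $407.2M and $480.5M; elsewhere both bids give the same outcome.
$451.9M: truthful payoff $28.6M, deviation payoff $0M → loss $28.6M.
$424.2M: truthful payoff $56.3M, deviation payoff $0M → loss $56.3M.
$468.6M: truthful payoff $11.9M, deviation payoff $0M → loss $11.9M.
$468.5M: truthful payoff $12M, deviation payoff $0M → loss $12M.
$463.5M: truthful payoff $17M, deviation payoff $0M → loss $17M.
$448M: truthful payoff $32.5M, deviation payoff $0M → loss $32.5M.
Total loss = $28.6M + $56.3M + $11.9M + $12M + $17M + $32.5M = $158.3M.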